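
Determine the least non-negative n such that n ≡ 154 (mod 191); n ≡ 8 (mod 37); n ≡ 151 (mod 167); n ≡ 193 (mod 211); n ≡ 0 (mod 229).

50544524592

The moduli are pairwise coprime; M = 191·37·167·211·229 = 57025552291.
M/191 = 298563101; 298563101 ≡ 114 (mod 191); 114·62 ≡ 1, so inverse 62.
M/37 = 1541231143; 1541231143 ≡ 28 (mod 37); 28·4 ≡ 1, so inverse 4.
M/167 = 341470373; 341470373 ≡ 129 (mod 167); 129·145 ≡ 1, so inverse 145.
M/211 = 270263281; 270263281 ≡ 133 (mod 211); 133·165 ≡ 1, so inverse 165.
M/229 = 249019879; 249019879 ≡ 12 (mod 229); 12·210 ≡ 1, so inverse 210.
n ≡ 154·298563101·62 + 8·1541231143·4 + 151·341470373·145 + 193·270263281·165 + 0·249019879·210 = 18983027885204.
18983027885204 mod 57025552291 = 50544524592.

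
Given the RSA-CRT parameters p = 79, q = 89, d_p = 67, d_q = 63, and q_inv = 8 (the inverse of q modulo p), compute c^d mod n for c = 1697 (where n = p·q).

m₁ = c^(d_p) mod p: c ≡ 38 (mod 79), and 38^67 mod 79 = 22.
m₂ = c^(d_q) mod q: c ≡ 6 (mod 89), and 6^63 mod 89 = 60.
h = q_inv·(m₁ − m₂) mod p = 8·(22 − 60) mod 79 = 12.
m = m₂ + h·q = 60 + 12·89 = 1128.

1128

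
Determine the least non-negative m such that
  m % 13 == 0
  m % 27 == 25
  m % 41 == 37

12337

Combine the congruences pairwise.
From m ≡ 0 (mod 13) write m = 0 + 13t. Substituting into m ≡ 25 (mod 27) gives 13t ≡ 25 (mod 27), and since 13⁻¹ ≡ 25 (mod 27), t ≡ 4. Hence m ≡ 0 + 13·4 = 52 (mod 351).
From m ≡ 52 (mod 351) write m = 52 + 351t. Substituting into m ≡ 37 (mod 41) gives 351t ≡ 26 (mod 41), and since 23⁻¹ ≡ 25 (mod 41), t ≡ 35. Hence m ≡ 52 + 351·35 = 12337 (mod 14391).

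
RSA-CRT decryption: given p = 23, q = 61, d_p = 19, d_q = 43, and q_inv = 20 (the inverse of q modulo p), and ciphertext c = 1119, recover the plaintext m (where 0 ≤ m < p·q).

1077

m₁ = c^(d_p) mod p: c ≡ 15 (mod 23), and 15^19 mod 23 = 19.
m₂ = c^(d_q) mod q: c ≡ 21 (mod 61), and 21^43 mod 61 = 40.
h = q_inv·(m₁ − m₂) mod p = 20·(19 − 40) mod 23 = 17.
m = m₂ + h·q = 40 + 17·61 = 1077.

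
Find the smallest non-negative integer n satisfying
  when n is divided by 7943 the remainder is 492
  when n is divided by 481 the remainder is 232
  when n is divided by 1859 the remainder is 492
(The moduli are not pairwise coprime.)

2621682

Combine the congruences pairwise.
gcd(7943, 481) = 13 and 13 | (232 − 492), so the pair is consistent; merging gives n ≡ 270554 (mod 293891), where 293891 = lcm(7943, 481).
gcd(293891, 1859) = 169 and 169 | (492 − 270554), so the pair is consistent; merging gives n ≡ 2621682 (mod 3232801), where 3232801 = lcm(293891, 1859).
The solution is unique modulo lcm(7943, 481, 1859) = 3232801.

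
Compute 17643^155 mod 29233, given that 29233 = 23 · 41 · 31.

Mod 23: 17643 ≡ 2; by Fermat, exponent reduces to 155 mod 22 = 1; 2^1 ≡ 2 (mod 23).
Mod 41: 17643 ≡ 13; by Fermat, exponent reduces to 155 mod 40 = 35; 13^35 ≡ 27 (mod 41).
Mod 31: 17643 ≡ 4; by Fermat, exponent reduces to 155 mod 30 = 5; 4^5 ≡ 1 (mod 31).
Combine by CRT: x ≡ 2 (mod 23), x ≡ 27 (mod 41), x ≡ 1 (mod 31) ⇒ x ≡ 17206 (mod 29233).

17206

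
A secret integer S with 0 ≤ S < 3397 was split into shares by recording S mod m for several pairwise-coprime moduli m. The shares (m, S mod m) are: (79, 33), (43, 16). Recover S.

2166

From S ≡ 33 (mod 79) write S = 33 + 79t. Substituting into S ≡ 16 (mod 43) gives 79t ≡ 26 (mod 43), and since 36⁻¹ ≡ 6 (mod 43), t ≡ 27. Hence S ≡ 33 + 79·27 = 2166 (mod 3397).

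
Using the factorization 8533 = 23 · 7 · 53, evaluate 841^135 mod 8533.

2220

Mod 23: 841 ≡ 13; by Fermat, exponent reduces to 135 mod 22 = 3; 13^3 ≡ 12 (mod 23).
Mod 7: 841 ≡ 1; by Fermat, exponent reduces to 135 mod 6 = 3; 1^3 ≡ 1 (mod 7).
Mod 53: 841 ≡ 46; by Fermat, exponent reduces to 135 mod 52 = 31; 46^31 ≡ 47 (mod 53).
Combine by CRT: x ≡ 12 (mod 23), x ≡ 1 (mod 7), x ≡ 47 (mod 53) ⇒ x ≡ 2220 (mod 8533).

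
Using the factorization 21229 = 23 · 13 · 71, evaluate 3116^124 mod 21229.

18794

Mod 23: 3116 ≡ 11; by Fermat, exponent reduces to 124 mod 22 = 14; 11^14 ≡ 3 (mod 23).
Mod 13: 3116 ≡ 9; by Fermat, exponent reduces to 124 mod 12 = 4; 9^4 ≡ 9 (mod 13).
Mod 71: 3116 ≡ 63; by Fermat, exponent reduces to 124 mod 70 = 54; 63^54 ≡ 50 (mod 71).
Combine by CRT: x ≡ 3 (mod 23), x ≡ 9 (mod 13), x ≡ 50 (mod 71) ⇒ x ≡ 18794 (mod 21229).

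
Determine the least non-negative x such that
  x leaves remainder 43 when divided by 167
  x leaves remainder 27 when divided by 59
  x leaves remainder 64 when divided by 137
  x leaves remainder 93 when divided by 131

From x ≡ 43 (mod 167) write x = 43 + 167t. Substituting into x ≡ 27 (mod 59) gives 167t ≡ 43 (mod 59), and since 49⁻¹ ≡ 53 (mod 59), t ≡ 37. Hence x ≡ 43 + 167·37 = 6222 (mod 9853).
From x ≡ 6222 (mod 9853) write x = 6222 + 9853t. Substituting into x ≡ 64 (mod 137) gives 9853t ≡ 7 (mod 137), and since 126⁻¹ ≡ 112 (mod 137), t ≡ 99. Hence x ≡ 6222 + 9853·99 = 981669 (mod 1349861).
From x ≡ 981669 (mod 1349861) write x = 981669 + 1349861t. Substituting into x ≡ 93 (mod 131) gives 1349861t ≡ 7 (mod 131), and since 37⁻¹ ≡ 85 (mod 131), t ≡ 71. Hence x ≡ 981669 + 1349861·71 = 96821800 (mod 176831791).

96821800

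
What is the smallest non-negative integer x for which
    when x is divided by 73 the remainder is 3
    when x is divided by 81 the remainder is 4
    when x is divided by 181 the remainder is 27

320035

From x ≡ 3 (mod 73) write x = 3 + 73t. Substituting into x ≡ 4 (mod 81) gives 73t ≡ 1 (mod 81), and since 73⁻¹ ≡ 10 (mod 81), t ≡ 10. Hence x ≡ 3 + 73·10 = 733 (mod 5913).
From x ≡ 733 (mod 5913) write x = 733 + 5913t. Substituting into x ≡ 27 (mod 181) gives 5913t ≡ 18 (mod 181), and since 121⁻¹ ≡ 3 (mod 181), t ≡ 54. Hence x ≡ 733 + 5913·54 = 320035 (mod 1070253).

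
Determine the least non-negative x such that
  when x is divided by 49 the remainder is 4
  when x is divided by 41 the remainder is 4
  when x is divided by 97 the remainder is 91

Combine the congruences pairwise.
From x ≡ 4 (mod 49) write x = 4 + 49t. Substituting into x ≡ 4 (mod 41) gives 49t ≡ 0 (mod 41), and since 8⁻¹ ≡ 36 (mod 41), t ≡ 0. Hence x ≡ 4 + 49·0 = 4 (mod 2009).
From x ≡ 4 (mod 2009) write x = 4 + 2009t. Substituting into x ≡ 91 (mod 97) gives 2009t ≡ 87 (mod 97), and since 69⁻¹ ≡ 45 (mod 97), t ≡ 35. Hence x ≡ 4 + 2009·35 = 70319 (mod 194873).

70319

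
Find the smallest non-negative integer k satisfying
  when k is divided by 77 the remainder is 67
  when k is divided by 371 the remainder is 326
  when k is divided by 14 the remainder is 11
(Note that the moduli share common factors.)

5149

gcd(77, 371) = 7 and 7 | (326 − 67), so the pair is consistent; merging gives k ≡ 1068 (mod 4081), where 4081 = lcm(77, 371).
gcd(4081, 14) = 7 and 7 | (11 − 1068), so the pair is consistent; merging gives k ≡ 5149 (mod 8162), where 8162 = lcm(4081, 14).
The solution is unique modulo lcm(77, 371, 14) = 8162.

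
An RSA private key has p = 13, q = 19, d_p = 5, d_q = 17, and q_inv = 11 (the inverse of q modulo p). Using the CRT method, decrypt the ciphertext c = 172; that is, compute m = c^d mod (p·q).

191

m₁ = c^(d_p) mod p: c ≡ 3 (mod 13), and 3^5 mod 13 = 9.
m₂ = c^(d_q) mod q: c ≡ 1 (mod 19), and 1^17 mod 19 = 1.
h = q_inv·(m₁ − m₂) mod p = 11·(9 − 1) mod 13 = 10.
m = m₂ + h·q = 1 + 10·19 = 191.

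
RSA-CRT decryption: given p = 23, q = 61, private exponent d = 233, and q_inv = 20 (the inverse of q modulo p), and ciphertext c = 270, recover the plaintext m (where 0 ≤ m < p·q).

79

d_p = d mod (p−1) = 233 mod 22 = 13; d_q = d mod (q−1) = 53.
m₁ = c^(d_p) mod p: c ≡ 17 (mod 23), and 17^13 mod 23 = 10.
m₂ = c^(d_q) mod q: c ≡ 26 (mod 61), and 26^53 mod 61 = 18.
h = q_inv·(m₁ − m₂) mod p = 20·(10 − 18) mod 23 = 1.
m = m₂ + h·q = 18 + 1·61 = 79.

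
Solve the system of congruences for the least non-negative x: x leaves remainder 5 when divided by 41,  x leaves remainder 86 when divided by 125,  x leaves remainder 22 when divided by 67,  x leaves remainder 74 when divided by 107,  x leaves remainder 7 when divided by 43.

The moduli are pairwise coprime; N = 41·125·67·107·43 = 1579868375.
N/41 = 38533375; 38533375 ≡ 17 (mod 41); 17·29 ≡ 1, so inverse 29.
N/125 = 12638947; 12638947 ≡ 72 (mod 125); 72·33 ≡ 1, so inverse 33.
N/67 = 23580125; 23580125 ≡ 11 (mod 67); 11·61 ≡ 1, so inverse 61.
N/107 = 14765125; 14765125 ≡ 88 (mod 107); 88·45 ≡ 1, so inverse 45.
N/43 = 36741125; 36741125 ≡ 33 (mod 43); 33·30 ≡ 1, so inverse 30.
x ≡ 5·38533375·29 + 86·12638947·33 + 22·23580125·61 + 74·14765125·45 + 7·36741125·30 = 129984701211.
129984701211 mod 1579868375 = 435494461.

435494461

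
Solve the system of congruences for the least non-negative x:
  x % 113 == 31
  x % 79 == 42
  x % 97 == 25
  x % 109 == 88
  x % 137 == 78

3959347480

Combine the congruences pairwise.
From x ≡ 31 (mod 113) write x = 31 + 113t. Substituting into x ≡ 42 (mod 79) gives 113t ≡ 11 (mod 79), and since 34⁻¹ ≡ 7 (mod 79), t ≡ 77. Hence x ≡ 31 + 113·77 = 8732 (mod 8927).
From x ≡ 8732 (mod 8927) write x = 8732 + 8927t. Substituting into x ≡ 25 (mod 97) gives 8927t ≡ 23 (mod 97), and since 3⁻¹ ≡ 65 (mod 97), t ≡ 40. Hence x ≡ 8732 + 8927·40 = 365812 (mod 865919).
From x ≡ 365812 (mod 865919) write x = 365812 + 865919t. Substituting into x ≡ 88 (mod 109) gives 865919t ≡ 80 (mod 109), and since 23⁻¹ ≡ 19 (mod 109), t ≡ 103. Hence x ≡ 365812 + 865919·103 = 89555469 (mod 94385171).
From x ≡ 89555469 (mod 94385171) write x = 89555469 + 94385171t. Substituting into x ≡ 78 (mod 137) gives 94385171t ≡ 2 (mod 137), and since 117⁻¹ ≡ 89 (mod 137), t ≡ 41. Hence x ≡ 89555469 + 94385171·41 = 3959347480 (mod 12930768427).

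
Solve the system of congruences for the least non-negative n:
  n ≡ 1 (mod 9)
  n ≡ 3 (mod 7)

10

From n ≡ 1 (mod 9) write n = 1 + 9t. Substituting into n ≡ 3 (mod 7) gives 9t ≡ 2 (mod 7), and since 2⁻¹ ≡ 4 (mod 7), t ≡ 1. Hence n ≡ 1 + 9·1 = 10 (mod 63).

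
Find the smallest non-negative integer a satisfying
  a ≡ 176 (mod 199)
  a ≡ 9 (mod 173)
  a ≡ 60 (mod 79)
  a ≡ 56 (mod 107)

Combine the congruences pairwise.
From a ≡ 176 (mod 199) write a = 176 + 199t. Substituting into a ≡ 9 (mod 173) gives 199t ≡ 6 (mod 173), and since 26⁻¹ ≡ 20 (mod 173), t ≡ 120. Hence a ≡ 176 + 199·120 = 24056 (mod 34427).
From a ≡ 24056 (mod 34427) write a = 24056 + 34427t. Substituting into a ≡ 60 (mod 79) gives 34427t ≡ 20 (mod 79), and since 62⁻¹ ≡ 65 (mod 79), t ≡ 36. Hence a ≡ 24056 + 34427·36 = 1263428 (mod 2719733).
From a ≡ 1263428 (mod 2719733) write a = 1263428 + 2719733t. Substituting into a ≡ 56 (mod 107) gives 2719733t ≡ 84 (mod 107), and since 7⁻¹ ≡ 46 (mod 107), t ≡ 12. Hence a ≡ 1263428 + 2719733·12 = 33900224 (mod 291011431).

33900224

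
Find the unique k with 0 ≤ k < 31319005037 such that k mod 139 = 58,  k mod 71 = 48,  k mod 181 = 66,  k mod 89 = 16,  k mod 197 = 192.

From k ≡ 58 (mod 139) write k = 58 + 139t. Substituting into k ≡ 48 (mod 71) gives 139t ≡ 61 (mod 71), and since 68⁻¹ ≡ 47 (mod 71), t ≡ 27. Hence k ≡ 58 + 139·27 = 3811 (mod 9869).
From k ≡ 3811 (mod 9869) write k = 3811 + 9869t. Substituting into k ≡ 66 (mod 181) gives 9869t ≡ 56 (mod 181), and since 95⁻¹ ≡ 141 (mod 181), t ≡ 113. Hence k ≡ 3811 + 9869·113 = 1119008 (mod 1786289).
From k ≡ 1119008 (mod 1786289) write k = 1119008 + 1786289t. Substituting into k ≡ 16 (mod 89) gives 1786289t ≡ 5 (mod 89), and since 59⁻¹ ≡ 86 (mod 89), t ≡ 74. Hence k ≡ 1119008 + 1786289·74 = 133304394 (mod 158979721).
From k ≡ 133304394 (mod 158979721) write k = 133304394 + 158979721t. Substituting into k ≡ 192 (mod 197) gives 158979721t ≡ 182 (mod 197), and since 130⁻¹ ≡ 147 (mod 197), t ≡ 159. Hence k ≡ 133304394 + 158979721·159 = 25411080033 (mod 31319005037).

25411080033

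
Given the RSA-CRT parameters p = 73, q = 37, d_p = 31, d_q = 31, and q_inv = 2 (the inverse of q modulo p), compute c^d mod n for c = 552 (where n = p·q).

1894

m₁ = c^(d_p) mod p: c ≡ 41 (mod 73), and 41^31 mod 73 = 69.
m₂ = c^(d_q) mod q: c ≡ 34 (mod 37), and 34^31 mod 37 = 7.
h = q_inv·(m₁ − m₂) mod p = 2·(69 − 7) mod 73 = 51.
m = m₂ + h·q = 7 + 51·37 = 1894.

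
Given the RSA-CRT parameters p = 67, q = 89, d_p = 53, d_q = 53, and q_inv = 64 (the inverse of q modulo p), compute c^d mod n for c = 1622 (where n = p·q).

m₁ = c^(d_p) mod p: c ≡ 14 (mod 67), and 14^53 mod 67 = 40.
m₂ = c^(d_q) mod q: c ≡ 20 (mod 89), and 20^53 mod 89 = 68.
h = q_inv·(m₁ − m₂) mod p = 64·(40 − 68) mod 67 = 17.
m = m₂ + h·q = 68 + 17·89 = 1581.

1581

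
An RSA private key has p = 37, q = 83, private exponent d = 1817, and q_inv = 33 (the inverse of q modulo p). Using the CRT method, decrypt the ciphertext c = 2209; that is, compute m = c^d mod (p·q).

d_p = d mod (p−1) = 1817 mod 36 = 17; d_q = d mod (q−1) = 13.
m₁ = c^(d_p) mod p: c ≡ 26 (mod 37), and 26^17 mod 37 = 10.
m₂ = c^(d_q) mod q: c ≡ 51 (mod 83), and 51^13 mod 83 = 11.
h = q_inv·(m₁ − m₂) mod p = 33·(10 − 11) mod 37 = 4.
m = m₂ + h·q = 11 + 4·83 = 343.

343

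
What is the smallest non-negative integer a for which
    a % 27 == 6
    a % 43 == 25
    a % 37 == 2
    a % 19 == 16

252564

From a ≡ 6 (mod 27) write a = 6 + 27t. Substituting into a ≡ 25 (mod 43) gives 27t ≡ 19 (mod 43), and since 27⁻¹ ≡ 8 (mod 43), t ≡ 23. Hence a ≡ 6 + 27·23 = 627 (mod 1161).
From a ≡ 627 (mod 1161) write a = 627 + 1161t. Substituting into a ≡ 2 (mod 37) gives 1161t ≡ 4 (mod 37), and since 14⁻¹ ≡ 8 (mod 37), t ≡ 32. Hence a ≡ 627 + 1161·32 = 37779 (mod 42957).
From a ≡ 37779 (mod 42957) write a = 37779 + 42957t. Substituting into a ≡ 16 (mod 19) gives 42957t ≡ 9 (mod 19), and since 17⁻¹ ≡ 9 (mod 19), t ≡ 5. Hence a ≡ 37779 + 42957·5 = 252564 (mod 816183).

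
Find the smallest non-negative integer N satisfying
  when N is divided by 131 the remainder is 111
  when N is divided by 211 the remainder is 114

From N ≡ 111 (mod 131) write N = 111 + 131t. Substituting into N ≡ 114 (mod 211) gives 131t ≡ 3 (mod 211), and since 131⁻¹ ≡ 29 (mod 211), t ≡ 87. Hence N ≡ 111 + 131·87 = 11508 (mod 27641).

11508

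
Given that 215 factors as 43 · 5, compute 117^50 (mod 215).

14

Mod 43: 117 ≡ 31; by Fermat, exponent reduces to 50 mod 42 = 8; 31^8 ≡ 14 (mod 43).
Mod 5: 117 ≡ 2; by Fermat, exponent reduces to 50 mod 4 = 2; 2^2 ≡ 4 (mod 5).
Combine by CRT: x ≡ 14 (mod 43), x ≡ 4 (mod 5) ⇒ x ≡ 14 (mod 215).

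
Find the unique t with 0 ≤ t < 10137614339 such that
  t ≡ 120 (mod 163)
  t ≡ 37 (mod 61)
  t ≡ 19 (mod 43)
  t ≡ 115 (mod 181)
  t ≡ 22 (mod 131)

Combine the congruences pairwise.
From t ≡ 120 (mod 163) write t = 120 + 163s. Substituting into t ≡ 37 (mod 61) gives 163s ≡ 39 (mod 61), and since 41⁻¹ ≡ 3 (mod 61), s ≡ 56. Hence t ≡ 120 + 163·56 = 9248 (mod 9943).
From t ≡ 9248 (mod 9943) write t = 9248 + 9943s. Substituting into t ≡ 19 (mod 43) gives 9943s ≡ 16 (mod 43), and since 10⁻¹ ≡ 13 (mod 43), s ≡ 36. Hence t ≡ 9248 + 9943·36 = 367196 (mod 427549).
From t ≡ 367196 (mod 427549) write t = 367196 + 427549s. Substituting into t ≡ 115 (mod 181) gives 427549s ≡ 168 (mod 181), and since 27⁻¹ ≡ 114 (mod 181), s ≡ 147. Hence t ≡ 367196 + 427549·147 = 63216899 (mod 77386369).
From t ≡ 63216899 (mod 77386369) write t = 63216899 + 77386369s. Substituting into t ≡ 22 (mod 131) gives 77386369s ≡ 55 (mod 131), and since 84⁻¹ ≡ 39 (mod 131), s ≡ 49. Hence t ≡ 63216899 + 77386369·49 = 3855148980 (mod 10137614339).

3855148980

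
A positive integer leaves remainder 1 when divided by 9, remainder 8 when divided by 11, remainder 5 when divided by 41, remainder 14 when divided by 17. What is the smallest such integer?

From k ≡ 1 (mod 9) write k = 1 + 9t. Substituting into k ≡ 8 (mod 11) gives 9t ≡ 7 (mod 11), and since 9⁻¹ ≡ 5 (mod 11), t ≡ 2. Hence k ≡ 1 + 9·2 = 19 (mod 99).
From k ≡ 19 (mod 99) write k = 19 + 99t. Substituting into k ≡ 5 (mod 41) gives 99t ≡ 27 (mod 41), and since 17⁻¹ ≡ 29 (mod 41), t ≡ 4. Hence k ≡ 19 + 99·4 = 415 (mod 4059).
From k ≡ 415 (mod 4059) write k = 415 + 4059t. Substituting into k ≡ 14 (mod 17) gives 4059t ≡ 7 (mod 17), and since 13⁻¹ ≡ 4 (mod 17), t ≡ 11. Hence k ≡ 415 + 4059·11 = 45064 (mod 69003).

45064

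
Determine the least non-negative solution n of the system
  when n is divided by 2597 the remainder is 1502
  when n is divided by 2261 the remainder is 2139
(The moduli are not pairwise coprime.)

128755

gcd(2597, 2261) = 7 and 7 | (2139 − 1502), so the pair is consistent; merging gives n ≡ 128755 (mod 838831), where 838831 = lcm(2597, 2261).
The solution is unique modulo lcm(2597, 2261) = 838831.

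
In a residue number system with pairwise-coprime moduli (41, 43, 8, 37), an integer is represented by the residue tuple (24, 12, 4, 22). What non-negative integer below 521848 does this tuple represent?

3796

The moduli are pairwise coprime; N = 41·43·8·37 = 521848.
N/41 = 12728; 12728 ≡ 18 (mod 41); 18·16 ≡ 1, so inverse 16.
N/43 = 12136; 12136 ≡ 10 (mod 43); 10·13 ≡ 1, so inverse 13.
N/8 = 65231; 65231 ≡ 7 (mod 8); 7·7 ≡ 1, so inverse 7.
N/37 = 14104; 14104 ≡ 7 (mod 37); 7·16 ≡ 1, so inverse 16.
x ≡ 24·12728·16 + 12·12136·13 + 4·65231·7 + 22·14104·16 = 13571844.
13571844 mod 521848 = 3796.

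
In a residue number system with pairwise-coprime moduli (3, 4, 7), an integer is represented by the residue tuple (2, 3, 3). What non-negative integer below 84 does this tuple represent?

Combine the congruences pairwise.
From x ≡ 2 (mod 3) write x = 2 + 3t. Substituting into x ≡ 3 (mod 4) gives 3t ≡ 1 (mod 4), and since 3⁻¹ ≡ 3 (mod 4), t ≡ 3. Hence x ≡ 2 + 3·3 = 11 (mod 12).
From x ≡ 11 (mod 12) write x = 11 + 12t. Substituting into x ≡ 3 (mod 7) gives 12t ≡ 6 (mod 7), and since 5⁻¹ ≡ 3 (mod 7), t ≡ 4. Hence x ≡ 11 + 12·4 = 59 (mod 84).

59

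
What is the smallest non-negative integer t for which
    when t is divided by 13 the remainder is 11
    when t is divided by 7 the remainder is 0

From t ≡ 11 (mod 13) write t = 11 + 13s. Substituting into t ≡ 0 (mod 7) gives 13s ≡ 3 (mod 7), and since 6⁻¹ ≡ 6 (mod 7), s ≡ 4. Hence t ≡ 11 + 13·4 = 63 (mod 91).

63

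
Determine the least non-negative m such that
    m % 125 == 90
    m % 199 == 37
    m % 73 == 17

392465

The moduli are pairwise coprime; N = 125·199·73 = 1815875.
N/125 = 14527; 14527 ≡ 27 (mod 125); 27·88 ≡ 1, so inverse 88.
N/199 = 9125; 9125 ≡ 170 (mod 199); 170·48 ≡ 1, so inverse 48.
N/73 = 24875; 24875 ≡ 55 (mod 73); 55·4 ≡ 1, so inverse 4.
m ≡ 90·14527·88 + 37·9125·48 + 17·24875·4 = 132951340.
132951340 mod 1815875 = 392465.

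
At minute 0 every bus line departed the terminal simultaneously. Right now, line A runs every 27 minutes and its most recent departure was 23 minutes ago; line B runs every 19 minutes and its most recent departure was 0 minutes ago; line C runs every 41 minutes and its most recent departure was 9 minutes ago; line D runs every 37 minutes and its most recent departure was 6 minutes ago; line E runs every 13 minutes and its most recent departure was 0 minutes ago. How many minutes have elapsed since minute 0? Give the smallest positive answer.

The moduli are pairwise coprime; N = 27·19·41·37·13 = 10116873.
N/27 = 374699; 374699 ≡ 20 (mod 27); 20·23 ≡ 1, so inverse 23.
N/19 = 532467; 532467 ≡ 11 (mod 19); 11·7 ≡ 1, so inverse 7.
N/41 = 246753; 246753 ≡ 15 (mod 41); 15·11 ≡ 1, so inverse 11.
N/37 = 273429; 273429 ≡ 36 (mod 37); 36·36 ≡ 1, so inverse 36.
N/13 = 778221; 778221 ≡ 2 (mod 13); 2·7 ≡ 1, so inverse 7.
t ≡ 23·374699·23 + 0·532467·7 + 9·246753·11 + 6·273429·36 + 0·778221·7 = 281704982.
281704982 mod 10116873 = 8549411.

8549411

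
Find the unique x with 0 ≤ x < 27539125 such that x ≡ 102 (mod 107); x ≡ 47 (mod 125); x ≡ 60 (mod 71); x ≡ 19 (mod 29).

857172

From x ≡ 102 (mod 107) write x = 102 + 107t. Substituting into x ≡ 47 (mod 125) gives 107t ≡ 70 (mod 125), and since 107⁻¹ ≡ 118 (mod 125), t ≡ 10. Hence x ≡ 102 + 107·10 = 1172 (mod 13375).
From x ≡ 1172 (mod 13375) write x = 1172 + 13375t. Substituting into x ≡ 60 (mod 71) gives 13375t ≡ 24 (mod 71), and since 27⁻¹ ≡ 50 (mod 71), t ≡ 64. Hence x ≡ 1172 + 13375·64 = 857172 (mod 949625).
From x ≡ 857172 (mod 949625) write x = 857172 + 949625t. Substituting into x ≡ 19 (mod 29) gives 949625t ≡ 0 (mod 29), and since 20⁻¹ ≡ 16 (mod 29), t ≡ 0. Hence x ≡ 857172 + 949625·0 = 857172 (mod 27539125).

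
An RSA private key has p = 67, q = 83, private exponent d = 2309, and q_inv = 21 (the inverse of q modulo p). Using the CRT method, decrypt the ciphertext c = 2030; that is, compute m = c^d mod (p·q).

1397

d_p = d mod (p−1) = 2309 mod 66 = 65; d_q = d mod (q−1) = 13.
m₁ = c^(d_p) mod p: c ≡ 20 (mod 67), and 20^65 mod 67 = 57.
m₂ = c^(d_q) mod q: c ≡ 38 (mod 83), and 38^13 mod 83 = 69.
h = q_inv·(m₁ − m₂) mod p = 21·(57 − 69) mod 67 = 16.
m = m₂ + h·q = 69 + 16·83 = 1397.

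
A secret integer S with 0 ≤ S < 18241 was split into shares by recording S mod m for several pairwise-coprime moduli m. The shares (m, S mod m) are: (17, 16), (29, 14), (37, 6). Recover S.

From S ≡ 16 (mod 17) write S = 16 + 17t. Substituting into S ≡ 14 (mod 29) gives 17t ≡ 27 (mod 29), and since 17⁻¹ ≡ 12 (mod 29), t ≡ 5. Hence S ≡ 16 + 17·5 = 101 (mod 493).
From S ≡ 101 (mod 493) write S = 101 + 493t. Substituting into S ≡ 6 (mod 37) gives 493t ≡ 16 (mod 37), and since 12⁻¹ ≡ 34 (mod 37), t ≡ 26. Hence S ≡ 101 + 493·26 = 12919 (mod 18241).

12919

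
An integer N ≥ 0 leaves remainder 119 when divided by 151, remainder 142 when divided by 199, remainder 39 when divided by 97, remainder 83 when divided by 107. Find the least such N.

The moduli are pairwise coprime; M = 151·199·97·107 = 311878571.
M/151 = 2065421; 2065421 ≡ 43 (mod 151); 43·144 ≡ 1, so inverse 144.
M/199 = 1567229; 1567229 ≡ 104 (mod 199); 104·155 ≡ 1, so inverse 155.
M/97 = 3215243; 3215243 ≡ 81 (mod 97); 81·6 ≡ 1, so inverse 6.
M/107 = 2914753; 2914753 ≡ 73 (mod 107); 73·22 ≡ 1, so inverse 22.
N ≡ 119·2065421·144 + 142·1567229·155 + 39·3215243·6 + 83·2914753·22 = 75962470386.
75962470386 mod 311878571 = 175977633.

175977633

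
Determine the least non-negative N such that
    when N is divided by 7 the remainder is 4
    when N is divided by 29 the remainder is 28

Combine the congruences pairwise.
From N ≡ 4 (mod 7) write N = 4 + 7t. Substituting into N ≡ 28 (mod 29) gives 7t ≡ 24 (mod 29), and since 7⁻¹ ≡ 25 (mod 29), t ≡ 20. Hence N ≡ 4 + 7·20 = 144 (mod 203).

144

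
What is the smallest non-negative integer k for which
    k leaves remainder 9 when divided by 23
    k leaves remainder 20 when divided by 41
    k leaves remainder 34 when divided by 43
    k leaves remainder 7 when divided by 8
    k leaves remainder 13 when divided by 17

80831

Combine the congruences pairwise.
From k ≡ 9 (mod 23) write k = 9 + 23t. Substituting into k ≡ 20 (mod 41) gives 23t ≡ 11 (mod 41), and since 23⁻¹ ≡ 25 (mod 41), t ≡ 29. Hence k ≡ 9 + 23·29 = 676 (mod 943).
From k ≡ 676 (mod 943) write k = 676 + 943t. Substituting into k ≡ 34 (mod 43) gives 943t ≡ 3 (mod 43), and since 40⁻¹ ≡ 14 (mod 43), t ≡ 42. Hence k ≡ 676 + 943·42 = 40282 (mod 40549).
From k ≡ 40282 (mod 40549) write k = 40282 + 40549t. Substituting into k ≡ 7 (mod 8) gives 40549t ≡ 5 (mod 8), and since 5⁻¹ ≡ 5 (mod 8), t ≡ 1. Hence k ≡ 40282 + 40549·1 = 80831 (mod 324392).
From k ≡ 80831 (mod 324392) write k = 80831 + 324392t. Substituting into k ≡ 13 (mod 17) gives 324392t ≡ 0 (mod 17), and since 15⁻¹ ≡ 8 (mod 17), t ≡ 0. Hence k ≡ 80831 + 324392·0 = 80831 (mod 5514664).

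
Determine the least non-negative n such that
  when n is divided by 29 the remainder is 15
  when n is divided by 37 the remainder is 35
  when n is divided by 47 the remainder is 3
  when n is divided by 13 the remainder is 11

From n ≡ 15 (mod 29) write n = 15 + 29t. Substituting into n ≡ 35 (mod 37) gives 29t ≡ 20 (mod 37), and since 29⁻¹ ≡ 23 (mod 37), t ≡ 16. Hence n ≡ 15 + 29·16 = 479 (mod 1073).
From n ≡ 479 (mod 1073) write n = 479 + 1073t. Substituting into n ≡ 3 (mod 47) gives 1073t ≡ 41 (mod 47), and since 39⁻¹ ≡ 41 (mod 47), t ≡ 36. Hence n ≡ 479 + 1073·36 = 39107 (mod 50431).
From n ≡ 39107 (mod 50431) write n = 39107 + 50431t. Substituting into n ≡ 11 (mod 13) gives 50431t ≡ 8 (mod 13), and since 4⁻¹ ≡ 10 (mod 13), t ≡ 2. Hence n ≡ 39107 + 50431·2 = 139969 (mod 655603).

139969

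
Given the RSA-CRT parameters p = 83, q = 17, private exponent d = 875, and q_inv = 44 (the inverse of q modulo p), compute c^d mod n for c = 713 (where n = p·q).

1019

d_p = d mod (p−1) = 875 mod 82 = 55; d_q = d mod (q−1) = 11.
m₁ = c^(d_p) mod p: c ≡ 49 (mod 83), and 49^55 mod 83 = 23.
m₂ = c^(d_q) mod q: c ≡ 16 (mod 17), and 16^11 mod 17 = 16.
h = q_inv·(m₁ − m₂) mod p = 44·(23 − 16) mod 83 = 59.
m = m₂ + h·q = 16 + 59·17 = 1019.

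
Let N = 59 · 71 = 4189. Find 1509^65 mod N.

Mod 59: 1509 ≡ 34; by Fermat, exponent reduces to 65 mod 58 = 7; 34^7 ≡ 37 (mod 59).
Mod 71: 1509 ≡ 18; 18^65 ≡ 30 (mod 71).
Combine by CRT: x ≡ 37 (mod 59), x ≡ 30 (mod 71) ⇒ x ≡ 2515 (mod 4189).

2515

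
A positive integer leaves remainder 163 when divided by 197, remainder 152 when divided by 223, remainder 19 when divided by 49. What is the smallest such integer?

1188073

Combine the congruences pairwise.
From a ≡ 163 (mod 197) write a = 163 + 197t. Substituting into a ≡ 152 (mod 223) gives 197t ≡ 212 (mod 223), and since 197⁻¹ ≡ 60 (mod 223), t ≡ 9. Hence a ≡ 163 + 197·9 = 1936 (mod 43931).
From a ≡ 1936 (mod 43931) write a = 1936 + 43931t. Substituting into a ≡ 19 (mod 49) gives 43931t ≡ 43 (mod 49), and since 27⁻¹ ≡ 20 (mod 49), t ≡ 27. Hence a ≡ 1936 + 43931·27 = 1188073 (mod 2152619).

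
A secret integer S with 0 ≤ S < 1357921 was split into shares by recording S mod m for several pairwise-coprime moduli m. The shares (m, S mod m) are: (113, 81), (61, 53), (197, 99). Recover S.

93871

From S ≡ 81 (mod 113) write S = 81 + 113t. Substituting into S ≡ 53 (mod 61) gives 113t ≡ 33 (mod 61), and since 52⁻¹ ≡ 27 (mod 61), t ≡ 37. Hence S ≡ 81 + 113·37 = 4262 (mod 6893).
From S ≡ 4262 (mod 6893) write S = 4262 + 6893t. Substituting into S ≡ 99 (mod 197) gives 6893t ≡ 171 (mod 197), and since 195⁻¹ ≡ 98 (mod 197), t ≡ 13. Hence S ≡ 4262 + 6893·13 = 93871 (mod 1357921).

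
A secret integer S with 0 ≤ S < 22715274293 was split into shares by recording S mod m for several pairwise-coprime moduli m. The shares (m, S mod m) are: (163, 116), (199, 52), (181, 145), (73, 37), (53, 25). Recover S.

11997707863

From S ≡ 116 (mod 163) write S = 116 + 163t. Substituting into S ≡ 52 (mod 199) gives 163t ≡ 135 (mod 199), and since 163⁻¹ ≡ 105 (mod 199), t ≡ 46. Hence S ≡ 116 + 163·46 = 7614 (mod 32437).
From S ≡ 7614 (mod 32437) write S = 7614 + 32437t. Substituting into S ≡ 145 (mod 181) gives 32437t ≡ 133 (mod 181), and since 38⁻¹ ≡ 81 (mod 181), t ≡ 94. Hence S ≡ 7614 + 32437·94 = 3056692 (mod 5871097).
From S ≡ 3056692 (mod 5871097) write S = 3056692 + 5871097t. Substituting into S ≡ 37 (mod 73) gives 5871097t ≡ 1 (mod 73), and since 72⁻¹ ≡ 72 (mod 73), t ≡ 72. Hence S ≡ 3056692 + 5871097·72 = 425775676 (mod 428590081).
From S ≡ 425775676 (mod 428590081) write S = 425775676 + 428590081t. Substituting into S ≡ 25 (mod 53) gives 428590081t ≡ 8 (mod 53), and since 16⁻¹ ≡ 10 (mod 53), t ≡ 27. Hence S ≡ 425775676 + 428590081·27 = 11997707863 (mod 22715274293).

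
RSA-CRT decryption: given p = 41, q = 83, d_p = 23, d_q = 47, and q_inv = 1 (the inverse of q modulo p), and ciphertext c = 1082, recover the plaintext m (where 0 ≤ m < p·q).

m₁ = c^(d_p) mod p: c ≡ 16 (mod 41), and 16^23 mod 41 = 37.
m₂ = c^(d_q) mod q: c ≡ 3 (mod 83), and 3^47 mod 83 = 65.
h = q_inv·(m₁ − m₂) mod p = 1·(37 − 65) mod 41 = 13.
m = m₂ + h·q = 65 + 13·83 = 1144.

1144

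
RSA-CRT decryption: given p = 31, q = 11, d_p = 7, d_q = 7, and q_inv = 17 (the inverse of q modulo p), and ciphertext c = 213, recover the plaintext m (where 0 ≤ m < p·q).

170

m₁ = c^(d_p) mod p: c ≡ 27 (mod 31), and 27^7 mod 31 = 15.
m₂ = c^(d_q) mod q: c ≡ 4 (mod 11), and 4^7 mod 11 = 5.
h = q_inv·(m₁ − m₂) mod p = 17·(15 − 5) mod 31 = 15.
m = m₂ + h·q = 5 + 15·11 = 170.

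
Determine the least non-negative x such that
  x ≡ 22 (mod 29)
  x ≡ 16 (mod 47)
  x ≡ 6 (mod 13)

The moduli are pairwise coprime; N = 29·47·13 = 17719.
N/29 = 611; 611 ≡ 2 (mod 29); 2·15 ≡ 1, so inverse 15.
N/47 = 377; 377 ≡ 1 (mod 47), inverse 1.
N/13 = 1363; 1363 ≡ 11 (mod 13); 11·6 ≡ 1, so inverse 6.
x ≡ 22·611·15 + 16·377·1 + 6·1363·6 = 256730.
256730 mod 17719 = 8664.

8664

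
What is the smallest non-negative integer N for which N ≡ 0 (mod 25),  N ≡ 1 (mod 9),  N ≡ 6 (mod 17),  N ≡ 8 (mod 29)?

The moduli are pairwise coprime; M = 25·9·17·29 = 110925.
M/25 = 4437; 4437 ≡ 12 (mod 25); 12·23 ≡ 1, so inverse 23.
M/9 = 12325; 12325 ≡ 4 (mod 9); 4·7 ≡ 1, so inverse 7.
M/17 = 6525; 6525 ≡ 14 (mod 17); 14·11 ≡ 1, so inverse 11.
M/29 = 3825; 3825 ≡ 26 (mod 29); 26·19 ≡ 1, so inverse 19.
N ≡ 0·4437·23 + 1·12325·7 + 6·6525·11 + 8·3825·19 = 1098325.
1098325 mod 110925 = 100000.

100000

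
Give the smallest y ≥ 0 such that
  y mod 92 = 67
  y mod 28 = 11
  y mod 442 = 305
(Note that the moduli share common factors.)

gcd(92, 28) = 4 and 4 | (11 − 67), so the pair is consistent; merging gives y ≡ 67 (mod 644), where 644 = lcm(92, 28).
gcd(644, 442) = 2 and 2 | (305 − 67), so the pair is consistent; merging gives y ≡ 21963 (mod 142324), where 142324 = lcm(644, 442).
The solution is unique modulo lcm(92, 28, 442) = 142324.

21963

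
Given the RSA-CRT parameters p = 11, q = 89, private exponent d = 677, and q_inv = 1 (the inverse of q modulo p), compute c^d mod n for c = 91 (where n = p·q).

64

d_p = d mod (p−1) = 677 mod 10 = 7; d_q = d mod (q−1) = 61.
m₁ = c^(d_p) mod p: c ≡ 3 (mod 11), and 3^7 mod 11 = 9.
m₂ = c^(d_q) mod q: c ≡ 2 (mod 89), and 2^61 mod 89 = 64.
h = q_inv·(m₁ − m₂) mod p = 1·(9 − 64) mod 11 = 0.
m = m₂ + h·q = 64 + 0·89 = 64.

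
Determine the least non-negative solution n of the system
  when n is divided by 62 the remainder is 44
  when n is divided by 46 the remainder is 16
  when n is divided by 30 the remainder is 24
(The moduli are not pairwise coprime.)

gcd(62, 46) = 2 and 2 | (16 − 44), so the pair is consistent; merging gives n ≡ 292 (mod 1426), where 1426 = lcm(62, 46).
gcd(1426, 30) = 2 and 2 | (24 − 292), so the pair is consistent; merging gives n ≡ 3144 (mod 21390), where 21390 = lcm(1426, 30).
The solution is unique modulo lcm(62, 46, 30) = 21390.

3144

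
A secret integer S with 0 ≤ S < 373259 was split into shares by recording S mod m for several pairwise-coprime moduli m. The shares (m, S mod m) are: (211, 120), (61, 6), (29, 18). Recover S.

The moduli are pairwise coprime; N = 211·61·29 = 373259.
N/211 = 1769; 1769 ≡ 81 (mod 211); 81·99 ≡ 1, so inverse 99.
N/61 = 6119; 6119 ≡ 19 (mod 61); 19·45 ≡ 1, so inverse 45.
N/29 = 12871; 12871 ≡ 24 (mod 29); 24·23 ≡ 1, so inverse 23.
S ≡ 120·1769·99 + 6·6119·45 + 18·12871·23 = 27996444.
27996444 mod 373259 = 2019.

2019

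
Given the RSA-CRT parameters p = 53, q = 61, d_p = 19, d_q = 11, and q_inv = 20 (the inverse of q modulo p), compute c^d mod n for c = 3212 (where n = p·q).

m₁ = c^(d_p) mod p: c ≡ 32 (mod 53), and 32^19 mod 53 = 50.
m₂ = c^(d_q) mod q: c ≡ 40 (mod 61), and 40^11 mod 61 = 29.
h = q_inv·(m₁ − m₂) mod p = 20·(50 − 29) mod 53 = 49.
m = m₂ + h·q = 29 + 49·61 = 3018.

3018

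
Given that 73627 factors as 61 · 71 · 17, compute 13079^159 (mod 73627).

31351

Mod 61: 13079 ≡ 25; by Fermat, exponent reduces to 159 mod 60 = 39; 25^39 ≡ 58 (mod 61).
Mod 71: 13079 ≡ 15; by Fermat, exponent reduces to 159 mod 70 = 19; 15^19 ≡ 40 (mod 71).
Mod 17: 13079 ≡ 6; by Fermat, exponent reduces to 159 mod 16 = 15; 6^15 ≡ 3 (mod 17).
Combine by CRT: x ≡ 58 (mod 61), x ≡ 40 (mod 71), x ≡ 3 (mod 17) ⇒ x ≡ 31351 (mod 73627).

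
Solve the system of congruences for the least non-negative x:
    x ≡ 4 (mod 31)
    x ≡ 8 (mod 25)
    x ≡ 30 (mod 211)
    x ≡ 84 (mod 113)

From x ≡ 4 (mod 31) write x = 4 + 31t. Substituting into x ≡ 8 (mod 25) gives 31t ≡ 4 (mod 25), and since 6⁻¹ ≡ 21 (mod 25), t ≡ 9. Hence x ≡ 4 + 31·9 = 283 (mod 775).
From x ≡ 283 (mod 775) write x = 283 + 775t. Substituting into x ≡ 30 (mod 211) gives 775t ≡ 169 (mod 211), and since 142⁻¹ ≡ 159 (mod 211), t ≡ 74. Hence x ≡ 283 + 775·74 = 57633 (mod 163525).
From x ≡ 57633 (mod 163525) write x = 57633 + 163525t. Substituting into x ≡ 84 (mod 113) gives 163525t ≡ 81 (mod 113), and since 14⁻¹ ≡ 105 (mod 113), t ≡ 30. Hence x ≡ 57633 + 163525·30 = 4963383 (mod 18478325).

4963383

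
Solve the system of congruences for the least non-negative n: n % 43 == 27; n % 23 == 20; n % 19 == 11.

The moduli are pairwise coprime; M = 43·23·19 = 18791.
M/43 = 437; 437 ≡ 7 (mod 43); 7·37 ≡ 1, so inverse 37.
M/23 = 817; 817 ≡ 12 (mod 23); 12·2 ≡ 1, so inverse 2.
M/19 = 989; 989 ≡ 1 (mod 19), inverse 1.
n ≡ 27·437·37 + 20·817·2 + 11·989·1 = 480122.
480122 mod 18791 = 10347.

10347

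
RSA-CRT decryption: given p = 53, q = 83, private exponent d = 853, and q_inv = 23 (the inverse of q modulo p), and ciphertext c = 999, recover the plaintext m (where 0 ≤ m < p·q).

d_p = d mod (p−1) = 853 mod 52 = 21; d_q = d mod (q−1) = 33.
m₁ = c^(d_p) mod p: c ≡ 45 (mod 53), and 45^21 mod 53 = 19.
m₂ = c^(d_q) mod q: c ≡ 3 (mod 83), and 3^33 mod 83 = 21.
h = q_inv·(m₁ − m₂) mod p = 23·(19 − 21) mod 53 = 7.
m = m₂ + h·q = 21 + 7·83 = 602.

602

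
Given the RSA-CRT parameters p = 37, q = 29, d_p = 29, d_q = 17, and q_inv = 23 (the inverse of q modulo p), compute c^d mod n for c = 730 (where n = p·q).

270

m₁ = c^(d_p) mod p: c ≡ 27 (mod 37), and 27^29 mod 37 = 11.
m₂ = c^(d_q) mod q: c ≡ 5 (mod 29), and 5^17 mod 29 = 9.
h = q_inv·(m₁ − m₂) mod p = 23·(11 − 9) mod 37 = 9.
m = m₂ + h·q = 9 + 9·29 = 270.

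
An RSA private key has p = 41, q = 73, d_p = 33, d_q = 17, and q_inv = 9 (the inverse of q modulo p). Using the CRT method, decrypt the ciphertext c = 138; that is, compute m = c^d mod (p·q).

2126

m₁ = c^(d_p) mod p: c ≡ 15 (mod 41), and 15^33 mod 41 = 35.
m₂ = c^(d_q) mod q: c ≡ 65 (mod 73), and 65^17 mod 73 = 9.
h = q_inv·(m₁ − m₂) mod p = 9·(35 − 9) mod 41 = 29.
m = m₂ + h·q = 9 + 29·73 = 2126.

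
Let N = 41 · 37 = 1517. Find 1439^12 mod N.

Mod 41: 1439 ≡ 4; 4^12 ≡ 16 (mod 41).
Mod 37: 1439 ≡ 33; 33^12 ≡ 10 (mod 37).
Combine by CRT: x ≡ 16 (mod 41), x ≡ 10 (mod 37) ⇒ x ≡ 713 (mod 1517).

713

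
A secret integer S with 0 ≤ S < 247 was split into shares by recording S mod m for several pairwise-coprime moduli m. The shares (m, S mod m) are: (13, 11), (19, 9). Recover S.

From S ≡ 11 (mod 13) write S = 11 + 13t. Substituting into S ≡ 9 (mod 19) gives 13t ≡ 17 (mod 19), and since 13⁻¹ ≡ 3 (mod 19), t ≡ 13. Hence S ≡ 11 + 13·13 = 180 (mod 247).

180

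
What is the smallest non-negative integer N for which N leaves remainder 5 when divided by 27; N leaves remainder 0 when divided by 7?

140

From N ≡ 5 (mod 27) write N = 5 + 27t. Substituting into N ≡ 0 (mod 7) gives 27t ≡ 2 (mod 7), and since 6⁻¹ ≡ 6 (mod 7), t ≡ 5. Hence N ≡ 5 + 27·5 = 140 (mod 189).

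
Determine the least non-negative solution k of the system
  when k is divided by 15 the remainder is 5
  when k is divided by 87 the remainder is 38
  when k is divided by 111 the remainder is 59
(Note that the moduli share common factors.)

14045

Combine the congruences pairwise.
gcd(15, 87) = 3 and 3 | (38 − 5), so the pair is consistent; merging gives k ≡ 125 (mod 435), where 435 = lcm(15, 87).
gcd(435, 111) = 3 and 3 | (59 − 125), so the pair is consistent; merging gives k ≡ 14045 (mod 16095), where 16095 = lcm(435, 111).
The solution is unique modulo lcm(15, 87, 111) = 16095.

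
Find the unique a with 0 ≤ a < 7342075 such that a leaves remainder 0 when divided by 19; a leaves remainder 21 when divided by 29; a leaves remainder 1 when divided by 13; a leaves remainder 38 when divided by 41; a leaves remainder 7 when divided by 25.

4312582

From a ≡ 0 (mod 19) write a = 0 + 19t. Substituting into a ≡ 21 (mod 29) gives 19t ≡ 21 (mod 29), and since 19⁻¹ ≡ 26 (mod 29), t ≡ 24. Hence a ≡ 0 + 19·24 = 456 (mod 551).
From a ≡ 456 (mod 551) write a = 456 + 551t. Substituting into a ≡ 1 (mod 13) gives 551t ≡ 0 (mod 13), and since 5⁻¹ ≡ 8 (mod 13), t ≡ 0. Hence a ≡ 456 + 551·0 = 456 (mod 7163).
From a ≡ 456 (mod 7163) write a = 456 + 7163t. Substituting into a ≡ 38 (mod 41) gives 7163t ≡ 33 (mod 41), and since 29⁻¹ ≡ 17 (mod 41), t ≡ 28. Hence a ≡ 456 + 7163·28 = 201020 (mod 293683).
From a ≡ 201020 (mod 293683) write a = 201020 + 293683t. Substituting into a ≡ 7 (mod 25) gives 293683t ≡ 12 (mod 25), and since 8⁻¹ ≡ 22 (mod 25), t ≡ 14. Hence a ≡ 201020 + 293683·14 = 4312582 (mod 7342075).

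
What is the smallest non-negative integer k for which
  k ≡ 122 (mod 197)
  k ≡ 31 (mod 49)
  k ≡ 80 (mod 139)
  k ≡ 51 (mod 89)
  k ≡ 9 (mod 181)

From k ≡ 122 (mod 197) write k = 122 + 197t. Substituting into k ≡ 31 (mod 49) gives 197t ≡ 7 (mod 49), and since 1⁻¹ ≡ 1 (mod 49), t ≡ 7. Hence k ≡ 122 + 197·7 = 1501 (mod 9653).
From k ≡ 1501 (mod 9653) write k = 1501 + 9653t. Substituting into k ≡ 80 (mod 139) gives 9653t ≡ 108 (mod 139), and since 62⁻¹ ≡ 74 (mod 139), t ≡ 69. Hence k ≡ 1501 + 9653·69 = 667558 (mod 1341767).
From k ≡ 667558 (mod 1341767) write k = 667558 + 1341767t. Substituting into k ≡ 51 (mod 89) gives 1341767t ≡ 82 (mod 89), and since 3⁻¹ ≡ 30 (mod 89), t ≡ 57. Hence k ≡ 667558 + 1341767·57 = 77148277 (mod 119417263).
From k ≡ 77148277 (mod 119417263) write k = 77148277 + 119417263t. Substituting into k ≡ 9 (mod 181) gives 119417263t ≡ 86 (mod 181), and since 160⁻¹ ≡ 112 (mod 181), t ≡ 39. Hence k ≡ 77148277 + 119417263·39 = 4734421534 (mod 21614524603).

4734421534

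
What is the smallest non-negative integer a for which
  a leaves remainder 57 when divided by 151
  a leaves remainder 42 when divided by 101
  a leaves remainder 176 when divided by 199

From a ≡ 57 (mod 151) write a = 57 + 151t. Substituting into a ≡ 42 (mod 101) gives 151t ≡ 86 (mod 101), and since 50⁻¹ ≡ 99 (mod 101), t ≡ 30. Hence a ≡ 57 + 151·30 = 4587 (mod 15251).
From a ≡ 4587 (mod 15251) write a = 4587 + 15251t. Substituting into a ≡ 176 (mod 199) gives 15251t ≡ 166 (mod 199), and since 127⁻¹ ≡ 152 (mod 199), t ≡ 158. Hence a ≡ 4587 + 15251·158 = 2414245 (mod 3034949).

2414245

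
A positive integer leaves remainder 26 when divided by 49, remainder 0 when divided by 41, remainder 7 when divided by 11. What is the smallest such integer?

From m ≡ 26 (mod 49) write m = 26 + 49t. Substituting into m ≡ 0 (mod 41) gives 49t ≡ 15 (mod 41), and since 8⁻¹ ≡ 36 (mod 41), t ≡ 7. Hence m ≡ 26 + 49·7 = 369 (mod 2009).
From m ≡ 369 (mod 2009) write m = 369 + 2009t. Substituting into m ≡ 7 (mod 11) gives 2009t ≡ 1 (mod 11), and since 7⁻¹ ≡ 8 (mod 11), t ≡ 8. Hence m ≡ 369 + 2009·8 = 16441 (mod 22099).

16441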